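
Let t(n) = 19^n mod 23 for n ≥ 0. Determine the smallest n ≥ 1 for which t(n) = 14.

Computing terms: t(0) = 1; t(1) = 19; t(2) = 16; t(3) = 5; t(4) = 3; t(5) = 11; t(6) = 2; t(7) = 15; t(8) = 9; t(9) = 10; t(10) = 6; t(11) = 22; t(12) = 4; t(13) = 7; t(14) = 18; t(15) = 20; t(16) = 12; t(17) = 21; t(18) = 8; t(19) = 14; t(20) = 13; t(21) = 17; t(22) = 1.
The sequence repeats with period 22.
The value 14 first appears (with n ≥ 1) at t(19).

19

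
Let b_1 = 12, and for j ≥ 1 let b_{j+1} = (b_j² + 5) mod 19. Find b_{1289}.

We have b_1 = 12; b_2 = 16; b_3 = 14; b_4 = 11; b_5 = 12.
The sequence repeats with period 4.
(1289 - 1) mod 4 = 0, so b_{1289} = b_1 = 12.

12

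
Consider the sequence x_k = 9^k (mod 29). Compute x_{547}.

Listing terms: x_0 = 1; x_1 = 9; x_2 = 23; x_3 = 4; x_4 = 7; x_5 = 5; x_6 = 16; x_7 = 28; x_8 = 20; x_9 = 6; x_{10} = 25; x_{11} = 22; x_{12} = 24; x_{13} = 13; x_{14} = 1.
Since x_{14} = x_0 = 1, the sequence is periodic with period 14.
So x_{547} = x_{0 + ((547-0) mod 14)} = x_1 = 9.

9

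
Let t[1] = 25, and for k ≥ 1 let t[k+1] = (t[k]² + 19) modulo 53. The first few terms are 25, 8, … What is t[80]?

18

Listing terms: t[1] = 25, t[2] = 8, t[3] = 30, t[4] = 18, t[5] = 25.
The sequence repeats with period 4.
(80 - 1) mod 4 = 3, so t[80] = t[4] = 18.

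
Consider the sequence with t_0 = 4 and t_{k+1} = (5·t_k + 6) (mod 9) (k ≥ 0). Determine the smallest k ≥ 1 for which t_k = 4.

6

Listing terms: t_0 = 4,  t_1 = 8,  t_2 = 1,  t_3 = 2,  t_4 = 7,  t_5 = 5,  t_6 = 4.
The sequence repeats with period 6.
The value 4 next appears (with k ≥ 1) at t_6.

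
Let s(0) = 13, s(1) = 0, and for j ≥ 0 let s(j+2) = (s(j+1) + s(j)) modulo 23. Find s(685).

Listing terms: s(0) = 13, s(1) = 0, s(2) = 13, s(3) = 13, s(4) = 3, s(5) = 16, s(6) = 19, s(7) = 12, s(8) = 8, s(9) = 20, s(10) = 5, s(11) = 2, s(12) = 7, s(13) = 9, s(14) = 16, s(15) = 2, s(16) = 18, s(17) = 20, s(18) = 15, s(19) = 12, s(20) = 4, s(21) = 16, s(22) = 20, s(23) = 13, s(24) = 10, s(25) = 0, s(26) = 10, s(27) = 10, s(28) = 20, s(29) = 7, s(30) = 4, s(31) = 11, s(32) = 15, s(33) = 3, s(34) = 18, s(35) = 21, s(36) = 16, s(37) = 14, s(38) = 7, s(39) = 21, s(40) = 5, s(41) = 3, s(42) = 8, s(43) = 11, s(44) = 19, s(45) = 7, s(46) = 3, s(47) = 10, s(48) = 13, s(49) = 0.
Since (s(48), s(49)) = (s(0), s(1)) = (13, 0) (two consecutive terms determine the rest), the sequence is periodic with period 48.
So s(685) = s(0 + ((685-0) mod 48)) = s(13) = 9.

9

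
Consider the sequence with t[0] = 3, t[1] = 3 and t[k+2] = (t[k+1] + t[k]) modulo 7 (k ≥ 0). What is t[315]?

t[0] = 3, t[1] = 3, t[2] = 6, t[3] = 2, t[4] = 1, t[5] = 3, t[6] = 4, t[7] = 0, t[8] = 4, t[9] = 4, t[10] = 1, t[11] = 5, t[12] = 6, t[13] = 4, t[14] = 3, t[15] = 0, t[16] = 3, t[17] = 3.
The sequence repeats with period 16.
So t[315] = t[0 + ((315-0) mod 16)] = t[11] = 5.

5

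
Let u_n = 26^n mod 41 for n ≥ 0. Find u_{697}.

Computing terms: u_0 = 1, u_1 = 26, u_2 = 20, u_3 = 28, u_4 = 31, u_5 = 27, u_6 = 5, u_7 = 7, u_8 = 18, u_9 = 17, u_{10} = 32, u_{11} = 12, u_{12} = 25, u_{13} = 35, u_{14} = 8, u_{15} = 3, u_{16} = 37, u_{17} = 19, u_{18} = 2, u_{19} = 11, u_{20} = 40, u_{21} = 15, u_{22} = 21, u_{23} = 13, u_{24} = 10, u_{25} = 14, u_{26} = 36, u_{27} = 34, u_{28} = 23, u_{29} = 24, u_{30} = 9, u_{31} = 29, u_{32} = 16, u_{33} = 6, u_{34} = 33, u_{35} = 38, u_{36} = 4, u_{37} = 22, u_{38} = 39, u_{39} = 30, u_{40} = 1.
Since u_{40} = u_0 = 1, the sequence is periodic with period 40.
(697 - 0) mod 40 = 17, so u_{697} = u_{17} = 19.

19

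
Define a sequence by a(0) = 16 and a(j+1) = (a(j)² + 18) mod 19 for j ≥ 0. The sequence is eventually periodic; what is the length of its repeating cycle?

3

Computing terms: a(0) = 16, a(1) = 8, a(2) = 6, a(3) = 16.
Since a(3) = a(0) = 16, the sequence is periodic with period 3.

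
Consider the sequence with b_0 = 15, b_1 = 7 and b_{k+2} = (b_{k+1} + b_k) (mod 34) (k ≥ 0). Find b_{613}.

We have b_0 = 15, b_1 = 7, b_2 = 22, b_3 = 29, b_4 = 17, b_5 = 12, b_6 = 29, b_7 = 7, b_8 = 2, b_9 = 9, b_{10} = 11, b_{11} = 20, b_{12} = 31, b_{13} = 17, b_{14} = 14, b_{15} = 31, b_{16} = 11, b_{17} = 8, b_{18} = 19, b_{19} = 27, b_{20} = 12, b_{21} = 5, b_{22} = 17, b_{23} = 22, b_{24} = 5, b_{25} = 27, b_{26} = 32, b_{27} = 25, b_{28} = 23, b_{29} = 14, b_{30} = 3, b_{31} = 17, b_{32} = 20, b_{33} = 3, b_{34} = 23, b_{35} = 26, b_{36} = 15, b_{37} = 7.
Since (b_{36}, b_{37}) = (b_0, b_1) = (15, 7) (two consecutive terms determine the rest), the sequence is periodic with period 36.
So b_{613} = b_{0 + ((613-0) mod 36)} = b_1 = 7.

7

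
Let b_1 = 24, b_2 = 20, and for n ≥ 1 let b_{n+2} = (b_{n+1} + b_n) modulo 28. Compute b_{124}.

b_1 = 24; b_2 = 20; b_3 = 16; b_4 = 8; b_5 = 24; b_6 = 4; b_7 = 0; b_8 = 4; b_9 = 4; b_{10} = 8; b_{11} = 12; b_{12} = 20; b_{13} = 4; b_{14} = 24; b_{15} = 0; b_{16} = 24; b_{17} = 24; b_{18} = 20.
Since (b_{17}, b_{18}) = (b_1, b_2) = (24, 20) (two consecutive terms determine the rest), the sequence is periodic with period 16.
(124 - 1) mod 16 = 11, so b_{124} = b_{12} = 20.

20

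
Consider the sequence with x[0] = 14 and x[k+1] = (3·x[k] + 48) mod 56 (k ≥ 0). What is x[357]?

50

x[0] = 14,  x[1] = 34,  x[2] = 38,  x[3] = 50,  x[4] = 30,  x[5] = 26,  x[6] = 14.
The sequence repeats with period 6.
So x[357] = x[0 + ((357-0) mod 6)] = x[3] = 50.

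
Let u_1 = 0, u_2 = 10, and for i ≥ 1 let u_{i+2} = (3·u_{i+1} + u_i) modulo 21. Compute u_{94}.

Computing terms: u_1 = 0,  u_2 = 10,  u_3 = 9,  u_4 = 16,  u_5 = 15,  u_6 = 19,  u_7 = 9,  u_8 = 4,  u_9 = 0,  u_{10} = 4,  u_{11} = 12,  u_{12} = 19,  u_{13} = 6,  u_{14} = 16,  u_{15} = 12,  u_{16} = 10,  u_{17} = 0,  u_{18} = 10.
Since (u_{17}, u_{18}) = (u_1, u_2) = (0, 10) (two consecutive terms determine the rest), the sequence is periodic with period 16.
So u_{94} = u_{1 + ((94-1) mod 16)} = u_{14} = 16.

16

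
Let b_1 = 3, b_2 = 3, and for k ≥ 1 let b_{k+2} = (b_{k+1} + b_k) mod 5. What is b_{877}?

1

Listing terms: b_1 = 3; b_2 = 3; b_3 = 1; b_4 = 4; b_5 = 0; b_6 = 4; b_7 = 4; b_8 = 3; b_9 = 2; b_{10} = 0; b_{11} = 2; b_{12} = 2; b_{13} = 4; b_{14} = 1; b_{15} = 0; b_{16} = 1; b_{17} = 1; b_{18} = 2; b_{19} = 3; b_{20} = 0; b_{21} = 3; b_{22} = 3.
The sequence repeats with period 20.
(877 - 1) mod 20 = 16, so b_{877} = b_{17} = 1.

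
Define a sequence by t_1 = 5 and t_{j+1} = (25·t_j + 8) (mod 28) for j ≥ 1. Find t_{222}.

1

t_1 = 5; t_2 = 21; t_3 = 1; t_4 = 5.
The sequence repeats with period 3.
(222 - 1) mod 3 = 2, so t_{222} = t_3 = 1.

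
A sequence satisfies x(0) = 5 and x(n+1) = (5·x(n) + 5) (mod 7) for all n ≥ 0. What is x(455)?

0

Listing terms: x(0) = 5,  x(1) = 2,  x(2) = 1,  x(3) = 3,  x(4) = 6,  x(5) = 0,  x(6) = 5.
Since x(6) = x(0) = 5, the sequence is periodic with period 6.
So x(455) = x(0 + ((455-0) mod 6)) = x(5) = 0.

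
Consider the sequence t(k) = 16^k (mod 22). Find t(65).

t(0) = 1, t(1) = 16, t(2) = 14, t(3) = 4, t(4) = 20, t(5) = 12, t(6) = 16.
Since t(6) = t(1) = 16, the sequence is eventually periodic: after a pre-period of length 1 it cycles with period 5.
For k ≥ 1, t(k) depends only on (k - 1) mod 5. (65 - 1) mod 5 = 4, so t(65) = t(5) = 12.

12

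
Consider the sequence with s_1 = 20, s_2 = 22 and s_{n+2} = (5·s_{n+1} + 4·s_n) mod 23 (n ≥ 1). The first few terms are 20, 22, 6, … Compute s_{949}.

6

s_1 = 20, s_2 = 22, s_3 = 6, s_4 = 3, s_5 = 16, s_6 = 0, s_7 = 18, s_8 = 21, s_9 = 16, s_{10} = 3, s_{11} = 10, s_{12} = 16, s_{13} = 5, s_{14} = 20, s_{15} = 5, s_{16} = 13, s_{17} = 16, s_{18} = 17, s_{19} = 11, s_{20} = 8, s_{21} = 15, s_{22} = 15, s_{23} = 20, s_{24} = 22.
The sequence repeats with period 22.
(949 - 1) mod 22 = 2, so s_{949} = s_3 = 6.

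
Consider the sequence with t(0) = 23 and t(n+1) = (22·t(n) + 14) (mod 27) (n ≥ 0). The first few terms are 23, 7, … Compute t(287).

Computing terms: t(0) = 23,  t(1) = 7,  t(2) = 6,  t(3) = 11,  t(4) = 13,  t(5) = 3,  t(6) = 26,  t(7) = 19,  t(8) = 0,  t(9) = 14,  t(10) = 25,  t(11) = 24,  t(12) = 2,  t(13) = 4,  t(14) = 21,  t(15) = 17,  t(16) = 10,  t(17) = 18,  t(18) = 5,  t(19) = 16,  t(20) = 15,  t(21) = 20,  t(22) = 22,  t(23) = 12,  t(24) = 8,  t(25) = 1,  t(26) = 9,  t(27) = 23.
Since t(27) = t(0) = 23, the sequence is periodic with period 27.
(287 - 0) mod 27 = 17, so t(287) = t(17) = 18.

18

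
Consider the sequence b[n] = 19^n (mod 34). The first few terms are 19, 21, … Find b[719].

Computing terms: b[1] = 19; b[2] = 21; b[3] = 25; b[4] = 33; b[5] = 15; b[6] = 13; b[7] = 9; b[8] = 1; b[9] = 19.
Since b[9] = b[1] = 19, the sequence is periodic with period 8.
(719 - 1) mod 8 = 6, so b[719] = b[7] = 9.

9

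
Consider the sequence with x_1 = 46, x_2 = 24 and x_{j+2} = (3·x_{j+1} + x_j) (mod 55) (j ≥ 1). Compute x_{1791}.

3

We have x_1 = 46; x_2 = 24; x_3 = 8; x_4 = 48; x_5 = 42; x_6 = 9; x_7 = 14; x_8 = 51; x_9 = 2; x_{10} = 2; x_{11} = 8; x_{12} = 26; x_{13} = 31; x_{14} = 9; x_{15} = 3; x_{16} = 18; x_{17} = 2; x_{18} = 24; x_{19} = 19; x_{20} = 26; x_{21} = 42; x_{22} = 42; x_{23} = 3; x_{24} = 51; x_{25} = 46; x_{26} = 24.
The sequence repeats with period 24.
So x_{1791} = x_{1 + ((1791-1) mod 24)} = x_{15} = 3.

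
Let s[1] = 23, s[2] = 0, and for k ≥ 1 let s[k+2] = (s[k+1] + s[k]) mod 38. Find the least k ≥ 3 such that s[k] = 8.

5

Listing terms: s[1] = 23; s[2] = 0; s[3] = 23; s[4] = 23; s[5] = 8; s[6] = 31; s[7] = 1; s[8] = 32; s[9] = 33; s[10] = 27; s[11] = 22; s[12] = 11; s[13] = 33; s[14] = 6; s[15] = 1; s[16] = 7; s[17] = 8; s[18] = 15; s[19] = 23; s[20] = 0.
Since (s[19], s[20]) = (s[1], s[2]) = (23, 0) (two consecutive terms determine the rest), the sequence is periodic with period 18.
The value 8 first appears (with k ≥ 3) at s[5].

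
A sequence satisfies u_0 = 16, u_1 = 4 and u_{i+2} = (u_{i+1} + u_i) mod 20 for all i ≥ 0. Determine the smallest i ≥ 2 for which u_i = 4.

3

u_0 = 16, u_1 = 4, u_2 = 0, u_3 = 4, u_4 = 4, u_5 = 8, u_6 = 12, u_7 = 0, u_8 = 12, u_9 = 12, u_{10} = 4, u_{11} = 16, u_{12} = 0, u_{13} = 16, u_{14} = 16, u_{15} = 12, u_{16} = 8, u_{17} = 0, u_{18} = 8, u_{19} = 8, u_{20} = 16, u_{21} = 4.
The sequence repeats with period 20.
The value 4 first appears (with i ≥ 2) at u_3.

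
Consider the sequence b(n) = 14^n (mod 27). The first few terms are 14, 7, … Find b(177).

8

We have b(1) = 14, b(2) = 7, b(3) = 17, b(4) = 22, b(5) = 11, b(6) = 19, b(7) = 23, b(8) = 25, b(9) = 26, b(10) = 13, b(11) = 20, b(12) = 10, b(13) = 5, b(14) = 16, b(15) = 8, b(16) = 4, b(17) = 2, b(18) = 1, b(19) = 14.
Since b(19) = b(1) = 14, the sequence is periodic with period 18.
(177 - 1) mod 18 = 14, so b(177) = b(15) = 8.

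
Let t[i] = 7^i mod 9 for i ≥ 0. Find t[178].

t[0] = 1; t[1] = 7; t[2] = 4; t[3] = 1.
Since t[3] = t[0] = 1, the sequence is periodic with period 3.
(178 - 0) mod 3 = 1, so t[178] = t[1] = 7.

7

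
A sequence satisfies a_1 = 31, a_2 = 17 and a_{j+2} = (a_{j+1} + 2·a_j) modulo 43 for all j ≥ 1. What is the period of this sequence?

14

We have a_1 = 31,  a_2 = 17,  a_3 = 36,  a_4 = 27,  a_5 = 13,  a_6 = 24,  a_7 = 7,  a_8 = 12,  a_9 = 26,  a_{10} = 7,  a_{11} = 16,  a_{12} = 30,  a_{13} = 19,  a_{14} = 36,  a_{15} = 31,  a_{16} = 17.
Since (a_{15}, a_{16}) = (a_1, a_2) = (31, 17) (two consecutive terms determine the rest), the sequence is periodic with period 14.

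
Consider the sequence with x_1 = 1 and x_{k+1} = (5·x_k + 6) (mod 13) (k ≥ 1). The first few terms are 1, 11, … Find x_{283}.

9

Computing terms: x_1 = 1, x_2 = 11, x_3 = 9, x_4 = 12, x_5 = 1.
Since x_5 = x_1 = 1, the sequence is periodic with period 4.
(283 - 1) mod 4 = 2, so x_{283} = x_3 = 9.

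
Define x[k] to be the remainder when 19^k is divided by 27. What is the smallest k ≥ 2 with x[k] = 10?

2

x[1] = 19,  x[2] = 10,  x[3] = 1,  x[4] = 19.
The sequence repeats with period 3.
The value 10 first appears (with k ≥ 2) at x[2].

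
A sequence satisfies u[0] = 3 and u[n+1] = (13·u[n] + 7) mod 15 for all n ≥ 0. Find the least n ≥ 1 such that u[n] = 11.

5

u[0] = 3,  u[1] = 1,  u[2] = 5,  u[3] = 12,  u[4] = 13,  u[5] = 11,  u[6] = 0,  u[7] = 7,  u[8] = 8,  u[9] = 6,  u[10] = 10,  u[11] = 2,  u[12] = 3.
The sequence repeats with period 12.
The value 11 first appears (with n ≥ 1) at u[5].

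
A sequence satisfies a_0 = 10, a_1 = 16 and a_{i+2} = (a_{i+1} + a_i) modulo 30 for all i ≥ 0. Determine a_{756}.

Computing terms: a_0 = 10; a_1 = 16; a_2 = 26; a_3 = 12; a_4 = 8; a_5 = 20; a_6 = 28; a_7 = 18; a_8 = 16; a_9 = 4; a_{10} = 20; a_{11} = 24; a_{12} = 14; a_{13} = 8; a_{14} = 22; a_{15} = 0; a_{16} = 22; a_{17} = 22; a_{18} = 14; a_{19} = 6; a_{20} = 20; a_{21} = 26; a_{22} = 16; a_{23} = 12; a_{24} = 28; a_{25} = 10; a_{26} = 8; a_{27} = 18; a_{28} = 26; a_{29} = 14; a_{30} = 10; a_{31} = 24; a_{32} = 4; a_{33} = 28; a_{34} = 2; a_{35} = 0; a_{36} = 2; a_{37} = 2; a_{38} = 4; a_{39} = 6; a_{40} = 10; a_{41} = 16.
The sequence repeats with period 40.
(756 - 0) mod 40 = 36, so a_{756} = a_{36} = 2.

2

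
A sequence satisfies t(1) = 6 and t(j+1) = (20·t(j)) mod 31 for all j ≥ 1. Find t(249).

Computing terms: t(1) = 6,  t(2) = 27,  t(3) = 13,  t(4) = 12,  t(5) = 23,  t(6) = 26,  t(7) = 24,  t(8) = 15,  t(9) = 21,  t(10) = 17,  t(11) = 30,  t(12) = 11,  t(13) = 3,  t(14) = 29,  t(15) = 22,  t(16) = 6.
The sequence repeats with period 15.
So t(249) = t(1 + ((249-1) mod 15)) = t(9) = 21.

21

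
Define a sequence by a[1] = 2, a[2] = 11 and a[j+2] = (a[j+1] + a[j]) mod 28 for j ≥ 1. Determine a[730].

24

Computing terms: a[1] = 2,  a[2] = 11,  a[3] = 13,  a[4] = 24,  a[5] = 9,  a[6] = 5,  a[7] = 14,  a[8] = 19,  a[9] = 5,  a[10] = 24,  a[11] = 1,  a[12] = 25,  a[13] = 26,  a[14] = 23,  a[15] = 21,  a[16] = 16,  a[17] = 9,  a[18] = 25,  a[19] = 6,  a[20] = 3,  a[21] = 9,  a[22] = 12,  a[23] = 21,  a[24] = 5,  a[25] = 26,  a[26] = 3,  a[27] = 1,  a[28] = 4,  a[29] = 5,  a[30] = 9,  a[31] = 14,  a[32] = 23,  a[33] = 9,  a[34] = 4,  a[35] = 13,  a[36] = 17,  a[37] = 2,  a[38] = 19,  a[39] = 21,  a[40] = 12,  a[41] = 5,  a[42] = 17,  a[43] = 22,  a[44] = 11,  a[45] = 5,  a[46] = 16,  a[47] = 21,  a[48] = 9,  a[49] = 2,  a[50] = 11.
The sequence repeats with period 48.
So a[730] = a[1 + ((730-1) mod 48)] = a[10] = 24.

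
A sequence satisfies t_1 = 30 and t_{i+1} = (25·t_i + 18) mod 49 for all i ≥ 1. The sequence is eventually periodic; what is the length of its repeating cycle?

Listing terms: t_1 = 30; t_2 = 33; t_3 = 10; t_4 = 23; t_5 = 5; t_6 = 45; t_7 = 16; t_8 = 26; t_9 = 31; t_{10} = 9; t_{11} = 47; t_{12} = 17; t_{13} = 2; t_{14} = 19; t_{15} = 3; t_{16} = 44; t_{17} = 40; t_{18} = 38; t_{19} = 37; t_{20} = 12; t_{21} = 24; t_{22} = 30.
Since t_{22} = t_1 = 30, the sequence is periodic with period 21.

21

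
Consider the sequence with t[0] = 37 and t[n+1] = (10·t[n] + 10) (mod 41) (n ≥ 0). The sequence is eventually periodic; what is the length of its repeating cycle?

t[0] = 37, t[1] = 11, t[2] = 38, t[3] = 21, t[4] = 15, t[5] = 37.
The sequence repeats with period 5.

5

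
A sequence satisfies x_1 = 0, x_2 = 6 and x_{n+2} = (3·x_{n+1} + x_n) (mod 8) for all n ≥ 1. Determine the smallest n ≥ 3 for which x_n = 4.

Listing terms: x_1 = 0, x_2 = 6, x_3 = 2, x_4 = 4, x_5 = 6, x_6 = 6, x_7 = 0, x_8 = 6.
The sequence repeats with period 6.
The value 4 first appears (with n ≥ 3) at x_4.

4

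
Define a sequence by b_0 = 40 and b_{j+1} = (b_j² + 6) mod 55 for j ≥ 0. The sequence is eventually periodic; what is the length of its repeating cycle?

Computing terms: b_0 = 40,  b_1 = 11,  b_2 = 17,  b_3 = 20,  b_4 = 21,  b_5 = 7,  b_6 = 0,  b_7 = 6,  b_8 = 42,  b_9 = 10,  b_{10} = 51,  b_{11} = 22,  b_{12} = 50,  b_{13} = 31,  b_{14} = 32,  b_{15} = 40.
The sequence repeats with period 15.

15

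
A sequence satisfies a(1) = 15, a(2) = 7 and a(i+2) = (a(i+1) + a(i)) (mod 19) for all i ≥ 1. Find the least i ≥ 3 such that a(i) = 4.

6

a(1) = 15; a(2) = 7; a(3) = 3; a(4) = 10; a(5) = 13; a(6) = 4; a(7) = 17; a(8) = 2; a(9) = 0; a(10) = 2; a(11) = 2; a(12) = 4; a(13) = 6; a(14) = 10; a(15) = 16; a(16) = 7; a(17) = 4; a(18) = 11; a(19) = 15; a(20) = 7.
The sequence repeats with period 18.
The value 4 first appears (with i ≥ 3) at a(6).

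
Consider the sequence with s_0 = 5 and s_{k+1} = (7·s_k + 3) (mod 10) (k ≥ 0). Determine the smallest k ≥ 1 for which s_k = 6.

3

We have s_0 = 5,  s_1 = 8,  s_2 = 9,  s_3 = 6,  s_4 = 5.
The sequence repeats with period 4.
The value 6 first appears (with k ≥ 1) at s_3.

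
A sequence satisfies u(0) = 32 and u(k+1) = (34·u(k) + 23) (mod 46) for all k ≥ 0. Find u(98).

41

u(0) = 32; u(1) = 7; u(2) = 31; u(3) = 19; u(4) = 25; u(5) = 45; u(6) = 35; u(7) = 17; u(8) = 3; u(9) = 33; u(10) = 41; u(11) = 37; u(12) = 39; u(13) = 15; u(14) = 27; u(15) = 21; u(16) = 1; u(17) = 11; u(18) = 29; u(19) = 43; u(20) = 13; u(21) = 5; u(22) = 9; u(23) = 7.
Since u(23) = u(1) = 7, the sequence is eventually periodic: after a pre-period of length 1 it cycles with period 22.
For k ≥ 1, u(k) depends only on (k - 1) mod 22. (98 - 1) mod 22 = 9, so u(98) = u(10) = 41.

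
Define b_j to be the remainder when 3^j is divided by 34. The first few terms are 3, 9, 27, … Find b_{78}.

b_1 = 3, b_2 = 9, b_3 = 27, b_4 = 13, b_5 = 5, b_6 = 15, b_7 = 11, b_8 = 33, b_9 = 31, b_{10} = 25, b_{11} = 7, b_{12} = 21, b_{13} = 29, b_{14} = 19, b_{15} = 23, b_{16} = 1, b_{17} = 3.
Since b_{17} = b_1 = 3, the sequence is periodic with period 16.
So b_{78} = b_{1 + ((78-1) mod 16)} = b_{14} = 19.

19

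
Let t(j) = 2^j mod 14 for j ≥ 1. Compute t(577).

2

Computing terms: t(1) = 2; t(2) = 4; t(3) = 8; t(4) = 2.
The sequence repeats with period 3.
(577 - 1) mod 3 = 0, so t(577) = t(1) = 2.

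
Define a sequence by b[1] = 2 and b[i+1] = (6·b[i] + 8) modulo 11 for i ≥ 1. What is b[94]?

b[1] = 2,  b[2] = 9,  b[3] = 7,  b[4] = 6,  b[5] = 0,  b[6] = 8,  b[7] = 1,  b[8] = 3,  b[9] = 4,  b[10] = 10,  b[11] = 2.
The sequence repeats with period 10.
So b[94] = b[1 + ((94-1) mod 10)] = b[4] = 6.

6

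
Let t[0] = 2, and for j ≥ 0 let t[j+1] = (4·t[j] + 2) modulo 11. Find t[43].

Computing terms: t[0] = 2; t[1] = 10; t[2] = 9; t[3] = 5; t[4] = 0; t[5] = 2.
The sequence repeats with period 5.
So t[43] = t[0 + ((43-0) mod 5)] = t[3] = 5.

5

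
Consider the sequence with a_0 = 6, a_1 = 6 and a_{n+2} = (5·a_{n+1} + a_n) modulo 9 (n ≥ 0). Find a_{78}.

Listing terms: a_0 = 6; a_1 = 6; a_2 = 0; a_3 = 6; a_4 = 3; a_5 = 3; a_6 = 0; a_7 = 3; a_8 = 6; a_9 = 6.
The sequence repeats with period 8.
(78 - 0) mod 8 = 6, so a_{78} = a_6 = 0.

0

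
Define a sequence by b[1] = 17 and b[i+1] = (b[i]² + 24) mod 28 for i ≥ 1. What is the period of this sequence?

3

We have b[1] = 17,  b[2] = 5,  b[3] = 21,  b[4] = 17.
Since b[4] = b[1] = 17, the sequence is periodic with period 3.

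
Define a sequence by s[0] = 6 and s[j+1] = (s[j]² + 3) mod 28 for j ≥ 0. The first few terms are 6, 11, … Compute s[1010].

12

Listing terms: s[0] = 6, s[1] = 11, s[2] = 12, s[3] = 7, s[4] = 24, s[5] = 19, s[6] = 0, s[7] = 3, s[8] = 12.
Since s[8] = s[2] = 12, the sequence is eventually periodic: after a pre-period of length 2 it cycles with period 6.
For j ≥ 2, s[j] depends only on (j - 2) mod 6. (1010 - 2) mod 6 = 0, so s[1010] = s[2] = 12.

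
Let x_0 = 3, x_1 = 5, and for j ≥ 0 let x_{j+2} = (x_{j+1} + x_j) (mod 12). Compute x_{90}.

We have x_0 = 3, x_1 = 5, x_2 = 8, x_3 = 1, x_4 = 9, x_5 = 10, x_6 = 7, x_7 = 5, x_8 = 0, x_9 = 5, x_{10} = 5, x_{11} = 10, x_{12} = 3, x_{13} = 1, x_{14} = 4, x_{15} = 5, x_{16} = 9, x_{17} = 2, x_{18} = 11, x_{19} = 1, x_{20} = 0, x_{21} = 1, x_{22} = 1, x_{23} = 2, x_{24} = 3, x_{25} = 5.
The sequence repeats with period 24.
(90 - 0) mod 24 = 18, so x_{90} = x_{18} = 11.

11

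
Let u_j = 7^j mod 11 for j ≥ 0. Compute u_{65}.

Listing terms: u_0 = 1; u_1 = 7; u_2 = 5; u_3 = 2; u_4 = 3; u_5 = 10; u_6 = 4; u_7 = 6; u_8 = 9; u_9 = 8; u_{10} = 1.
Since u_{10} = u_0 = 1, the sequence is periodic with period 10.
(65 - 0) mod 10 = 5, so u_{65} = u_5 = 10.

10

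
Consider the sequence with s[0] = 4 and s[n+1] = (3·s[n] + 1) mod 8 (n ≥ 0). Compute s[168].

Listing terms: s[0] = 4,  s[1] = 5,  s[2] = 0,  s[3] = 1,  s[4] = 4.
Since s[4] = s[0] = 4, the sequence is periodic with period 4.
So s[168] = s[0 + ((168-0) mod 4)] = s[0] = 4.

4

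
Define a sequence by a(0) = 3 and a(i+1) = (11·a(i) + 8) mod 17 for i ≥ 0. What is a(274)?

a(0) = 3,  a(1) = 7,  a(2) = 0,  a(3) = 8,  a(4) = 11,  a(5) = 10,  a(6) = 16,  a(7) = 14,  a(8) = 9,  a(9) = 5,  a(10) = 12,  a(11) = 4,  a(12) = 1,  a(13) = 2,  a(14) = 13,  a(15) = 15,  a(16) = 3.
The sequence repeats with period 16.
So a(274) = a(0 + ((274-0) mod 16)) = a(2) = 0.

0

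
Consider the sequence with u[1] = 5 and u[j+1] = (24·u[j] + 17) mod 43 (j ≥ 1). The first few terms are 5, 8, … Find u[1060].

35

We have u[1] = 5, u[2] = 8, u[3] = 37, u[4] = 2, u[5] = 22, u[6] = 29, u[7] = 25, u[8] = 15, u[9] = 33, u[10] = 35, u[11] = 40, u[12] = 31, u[13] = 30, u[14] = 6, u[15] = 32, u[16] = 11, u[17] = 23, u[18] = 10, u[19] = 42, u[20] = 36, u[21] = 21, u[22] = 5.
Since u[22] = u[1] = 5, the sequence is periodic with period 21.
So u[1060] = u[1 + ((1060-1) mod 21)] = u[10] = 35.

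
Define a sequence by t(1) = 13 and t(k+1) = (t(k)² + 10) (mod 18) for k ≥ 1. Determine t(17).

17

We have t(1) = 13,  t(2) = 17,  t(3) = 11,  t(4) = 5,  t(5) = 17.
Since t(5) = t(2) = 17, the sequence is eventually periodic: after a pre-period of length 1 it cycles with period 3.
For k ≥ 2, t(k) depends only on (k - 2) mod 3. (17 - 2) mod 3 = 0, so t(17) = t(2) = 17.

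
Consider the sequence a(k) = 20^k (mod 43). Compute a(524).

15

Listing terms: a(0) = 1, a(1) = 20, a(2) = 13, a(3) = 2, a(4) = 40, a(5) = 26, a(6) = 4, a(7) = 37, a(8) = 9, a(9) = 8, a(10) = 31, a(11) = 18, a(12) = 16, a(13) = 19, a(14) = 36, a(15) = 32, a(16) = 38, a(17) = 29, a(18) = 21, a(19) = 33, a(20) = 15, a(21) = 42, a(22) = 23, a(23) = 30, a(24) = 41, a(25) = 3, a(26) = 17, a(27) = 39, a(28) = 6, a(29) = 34, a(30) = 35, a(31) = 12, a(32) = 25, a(33) = 27, a(34) = 24, a(35) = 7, a(36) = 11, a(37) = 5, a(38) = 14, a(39) = 22, a(40) = 10, a(41) = 28, a(42) = 1.
Since a(42) = a(0) = 1, the sequence is periodic with period 42.
So a(524) = a(0 + ((524-0) mod 42)) = a(20) = 15.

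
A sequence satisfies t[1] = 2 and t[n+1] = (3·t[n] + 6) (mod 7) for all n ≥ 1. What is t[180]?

1

We have t[1] = 2; t[2] = 5; t[3] = 0; t[4] = 6; t[5] = 3; t[6] = 1; t[7] = 2.
Since t[7] = t[1] = 2, the sequence is periodic with period 6.
So t[180] = t[1 + ((180-1) mod 6)] = t[6] = 1.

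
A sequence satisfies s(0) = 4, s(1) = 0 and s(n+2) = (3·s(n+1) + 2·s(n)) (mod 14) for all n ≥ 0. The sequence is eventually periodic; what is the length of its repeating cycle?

Listing terms: s(0) = 4, s(1) = 0, s(2) = 8, s(3) = 10, s(4) = 4, s(5) = 4, s(6) = 6, s(7) = 12, s(8) = 6, s(9) = 0, s(10) = 12, s(11) = 8, s(12) = 6, s(13) = 6, s(14) = 2, s(15) = 4, s(16) = 2, s(17) = 0, s(18) = 4, s(19) = 12, s(20) = 2, s(21) = 2, s(22) = 10, s(23) = 6, s(24) = 10, s(25) = 0, s(26) = 6, s(27) = 4, s(28) = 10, s(29) = 10, s(30) = 8, s(31) = 2, s(32) = 8, s(33) = 0, s(34) = 2, s(35) = 6, s(36) = 8, s(37) = 8, s(38) = 12, s(39) = 10, s(40) = 12, s(41) = 0, s(42) = 10, s(43) = 2, s(44) = 12, s(45) = 12, s(46) = 4, s(47) = 8, s(48) = 4, s(49) = 0.
Since (s(48), s(49)) = (s(0), s(1)) = (4, 0) (two consecutive terms determine the rest), the sequence is periodic with period 48.

48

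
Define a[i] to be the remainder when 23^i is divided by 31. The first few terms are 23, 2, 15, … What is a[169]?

27

Computing terms: a[1] = 23, a[2] = 2, a[3] = 15, a[4] = 4, a[5] = 30, a[6] = 8, a[7] = 29, a[8] = 16, a[9] = 27, a[10] = 1, a[11] = 23.
Since a[11] = a[1] = 23, the sequence is periodic with period 10.
So a[169] = a[1 + ((169-1) mod 10)] = a[9] = 27.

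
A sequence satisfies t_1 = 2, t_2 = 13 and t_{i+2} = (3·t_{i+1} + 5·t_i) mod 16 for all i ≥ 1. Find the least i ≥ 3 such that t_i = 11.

24

We have t_1 = 2,  t_2 = 13,  t_3 = 1,  t_4 = 4,  t_5 = 1,  t_6 = 7,  t_7 = 10,  t_8 = 1,  t_9 = 5,  t_{10} = 4,  t_{11} = 5,  t_{12} = 3,  t_{13} = 2,  t_{14} = 5,  t_{15} = 9,  t_{16} = 4,  t_{17} = 9,  t_{18} = 15,  t_{19} = 10,  t_{20} = 9,  t_{21} = 13,  t_{22} = 4,  t_{23} = 13,  t_{24} = 11,  t_{25} = 2,  t_{26} = 13.
Since (t_{25}, t_{26}) = (t_1, t_2) = (2, 13) (two consecutive terms determine the rest), the sequence is periodic with period 24.
The value 11 first appears (with i ≥ 3) at t_{24}.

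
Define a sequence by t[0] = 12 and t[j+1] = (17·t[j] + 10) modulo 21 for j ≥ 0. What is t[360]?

12

t[0] = 12,  t[1] = 4,  t[2] = 15,  t[3] = 13,  t[4] = 0,  t[5] = 10,  t[6] = 12.
The sequence repeats with period 6.
(360 - 0) mod 6 = 0, so t[360] = t[0] = 12.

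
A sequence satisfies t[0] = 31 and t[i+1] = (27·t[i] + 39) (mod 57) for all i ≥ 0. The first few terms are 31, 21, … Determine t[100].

t[0] = 31; t[1] = 21; t[2] = 36; t[3] = 42; t[4] = 33; t[5] = 18; t[6] = 12; t[7] = 21.
Since t[7] = t[1] = 21, the sequence is eventually periodic: after a pre-period of length 1 it cycles with period 6.
For i ≥ 1, t[i] depends only on (i - 1) mod 6. (100 - 1) mod 6 = 3, so t[100] = t[4] = 33.

33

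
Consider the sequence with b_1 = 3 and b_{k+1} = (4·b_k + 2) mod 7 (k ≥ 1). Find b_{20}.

b_1 = 3; b_2 = 0; b_3 = 2; b_4 = 3.
Since b_4 = b_1 = 3, the sequence is periodic with period 3.
(20 - 1) mod 3 = 1, so b_{20} = b_2 = 0.

0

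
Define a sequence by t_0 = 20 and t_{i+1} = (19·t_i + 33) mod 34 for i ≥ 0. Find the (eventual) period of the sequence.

8

Computing terms: t_0 = 20; t_1 = 5; t_2 = 26; t_3 = 17; t_4 = 16; t_5 = 31; t_6 = 10; t_7 = 19; t_8 = 20.
The sequence repeats with period 8.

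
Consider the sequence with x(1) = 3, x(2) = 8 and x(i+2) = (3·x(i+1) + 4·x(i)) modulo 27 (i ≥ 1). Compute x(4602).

2

Listing terms: x(1) = 3,  x(2) = 8,  x(3) = 9,  x(4) = 5,  x(5) = 24,  x(6) = 11,  x(7) = 21,  x(8) = 26,  x(9) = 0,  x(10) = 23,  x(11) = 15,  x(12) = 2,  x(13) = 12,  x(14) = 17,  x(15) = 18,  x(16) = 14,  x(17) = 6,  x(18) = 20,  x(19) = 3,  x(20) = 8.
The sequence repeats with period 18.
So x(4602) = x(1 + ((4602-1) mod 18)) = x(12) = 2.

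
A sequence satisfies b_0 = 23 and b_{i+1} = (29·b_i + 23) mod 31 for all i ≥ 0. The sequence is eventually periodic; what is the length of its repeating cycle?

10

We have b_0 = 23, b_1 = 8, b_2 = 7, b_3 = 9, b_4 = 5, b_5 = 13, b_6 = 28, b_7 = 29, b_8 = 27, b_9 = 0, b_{10} = 23.
Since b_{10} = b_0 = 23, the sequence is periodic with period 10.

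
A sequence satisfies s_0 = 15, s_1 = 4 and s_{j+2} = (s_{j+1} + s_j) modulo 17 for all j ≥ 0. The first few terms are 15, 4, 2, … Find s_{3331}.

13

We have s_0 = 15, s_1 = 4, s_2 = 2, s_3 = 6, s_4 = 8, s_5 = 14, s_6 = 5, s_7 = 2, s_8 = 7, s_9 = 9, s_{10} = 16, s_{11} = 8, s_{12} = 7, s_{13} = 15, s_{14} = 5, s_{15} = 3, s_{16} = 8, s_{17} = 11, s_{18} = 2, s_{19} = 13, s_{20} = 15, s_{21} = 11, s_{22} = 9, s_{23} = 3, s_{24} = 12, s_{25} = 15, s_{26} = 10, s_{27} = 8, s_{28} = 1, s_{29} = 9, s_{30} = 10, s_{31} = 2, s_{32} = 12, s_{33} = 14, s_{34} = 9, s_{35} = 6, s_{36} = 15, s_{37} = 4.
The sequence repeats with period 36.
So s_{3331} = s_{0 + ((3331-0) mod 36)} = s_{19} = 13.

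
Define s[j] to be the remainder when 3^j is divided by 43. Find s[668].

Listing terms: s[1] = 3; s[2] = 9; s[3] = 27; s[4] = 38; s[5] = 28; s[6] = 41; s[7] = 37; s[8] = 25; s[9] = 32; s[10] = 10; s[11] = 30; s[12] = 4; s[13] = 12; s[14] = 36; s[15] = 22; s[16] = 23; s[17] = 26; s[18] = 35; s[19] = 19; s[20] = 14; s[21] = 42; s[22] = 40; s[23] = 34; s[24] = 16; s[25] = 5; s[26] = 15; s[27] = 2; s[28] = 6; s[29] = 18; s[30] = 11; s[31] = 33; s[32] = 13; s[33] = 39; s[34] = 31; s[35] = 7; s[36] = 21; s[37] = 20; s[38] = 17; s[39] = 8; s[40] = 24; s[41] = 29; s[42] = 1; s[43] = 3.
The sequence repeats with period 42.
(668 - 1) mod 42 = 37, so s[668] = s[38] = 17.

17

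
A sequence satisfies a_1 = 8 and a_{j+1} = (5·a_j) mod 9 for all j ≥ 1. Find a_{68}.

Computing terms: a_1 = 8; a_2 = 4; a_3 = 2; a_4 = 1; a_5 = 5; a_6 = 7; a_7 = 8.
Since a_7 = a_1 = 8, the sequence is periodic with period 6.
So a_{68} = a_{1 + ((68-1) mod 6)} = a_2 = 4.

4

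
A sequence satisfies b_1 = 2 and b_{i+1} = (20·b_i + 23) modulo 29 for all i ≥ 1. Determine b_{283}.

We have b_1 = 2, b_2 = 5, b_3 = 7, b_4 = 18, b_5 = 6, b_6 = 27, b_7 = 12, b_8 = 2.
The sequence repeats with period 7.
(283 - 1) mod 7 = 2, so b_{283} = b_3 = 7.

7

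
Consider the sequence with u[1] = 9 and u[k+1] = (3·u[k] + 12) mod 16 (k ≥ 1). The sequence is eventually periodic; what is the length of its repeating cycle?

4

We have u[1] = 9; u[2] = 7; u[3] = 1; u[4] = 15; u[5] = 9.
The sequence repeats with period 4.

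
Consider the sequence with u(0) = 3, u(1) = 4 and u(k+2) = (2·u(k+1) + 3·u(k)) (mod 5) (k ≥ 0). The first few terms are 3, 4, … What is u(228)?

Computing terms: u(0) = 3, u(1) = 4, u(2) = 2, u(3) = 1, u(4) = 3, u(5) = 4.
Since (u(4), u(5)) = (u(0), u(1)) = (3, 4) (two consecutive terms determine the rest), the sequence is periodic with period 4.
So u(228) = u(0 + ((228-0) mod 4)) = u(0) = 3.

3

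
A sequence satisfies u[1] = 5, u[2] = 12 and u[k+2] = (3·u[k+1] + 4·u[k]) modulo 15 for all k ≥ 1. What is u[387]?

Computing terms: u[1] = 5, u[2] = 12, u[3] = 11, u[4] = 6, u[5] = 2, u[6] = 0, u[7] = 8, u[8] = 9, u[9] = 14, u[10] = 3, u[11] = 5, u[12] = 12.
Since (u[11], u[12]) = (u[1], u[2]) = (5, 12) (two consecutive terms determine the rest), the sequence is periodic with period 10.
So u[387] = u[1 + ((387-1) mod 10)] = u[7] = 8.

8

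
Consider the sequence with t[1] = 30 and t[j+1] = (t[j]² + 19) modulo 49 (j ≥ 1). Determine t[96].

16

t[1] = 30,  t[2] = 37,  t[3] = 16,  t[4] = 30.
Since t[4] = t[1] = 30, the sequence is periodic with period 3.
So t[96] = t[1 + ((96-1) mod 3)] = t[3] = 16.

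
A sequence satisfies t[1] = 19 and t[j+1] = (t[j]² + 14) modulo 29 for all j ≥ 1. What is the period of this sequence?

t[1] = 19,  t[2] = 27,  t[3] = 18,  t[4] = 19.
The sequence repeats with period 3.

3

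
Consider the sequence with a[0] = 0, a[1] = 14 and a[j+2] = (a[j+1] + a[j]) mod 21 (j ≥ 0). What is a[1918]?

a[0] = 0, a[1] = 14, a[2] = 14, a[3] = 7, a[4] = 0, a[5] = 7, a[6] = 7, a[7] = 14, a[8] = 0, a[9] = 14.
The sequence repeats with period 8.
(1918 - 0) mod 8 = 6, so a[1918] = a[6] = 7.

7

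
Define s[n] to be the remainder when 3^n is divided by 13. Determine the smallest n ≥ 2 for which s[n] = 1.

3

We have s[1] = 3,  s[2] = 9,  s[3] = 1,  s[4] = 3.
The sequence repeats with period 3.
The value 1 first appears (with n ≥ 2) at s[3].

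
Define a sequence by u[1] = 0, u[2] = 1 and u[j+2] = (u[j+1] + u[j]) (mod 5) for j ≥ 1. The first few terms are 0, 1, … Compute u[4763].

1

u[1] = 0,  u[2] = 1,  u[3] = 1,  u[4] = 2,  u[5] = 3,  u[6] = 0,  u[7] = 3,  u[8] = 3,  u[9] = 1,  u[10] = 4,  u[11] = 0,  u[12] = 4,  u[13] = 4,  u[14] = 3,  u[15] = 2,  u[16] = 0,  u[17] = 2,  u[18] = 2,  u[19] = 4,  u[20] = 1,  u[21] = 0,  u[22] = 1.
The sequence repeats with period 20.
So u[4763] = u[1 + ((4763-1) mod 20)] = u[3] = 1.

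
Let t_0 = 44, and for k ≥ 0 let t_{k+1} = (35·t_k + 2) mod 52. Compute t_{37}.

t_0 = 44; t_1 = 34; t_2 = 48; t_3 = 18; t_4 = 8; t_5 = 22; t_6 = 44.
Since t_6 = t_0 = 44, the sequence is periodic with period 6.
(37 - 0) mod 6 = 1, so t_{37} = t_1 = 34.

34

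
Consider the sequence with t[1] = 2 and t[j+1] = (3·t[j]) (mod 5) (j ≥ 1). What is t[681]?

2

We have t[1] = 2,  t[2] = 1,  t[3] = 3,  t[4] = 4,  t[5] = 2.
Since t[5] = t[1] = 2, the sequence is periodic with period 4.
(681 - 1) mod 4 = 0, so t[681] = t[1] = 2.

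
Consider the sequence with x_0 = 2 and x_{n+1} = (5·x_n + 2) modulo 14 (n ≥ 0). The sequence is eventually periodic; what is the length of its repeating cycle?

Computing terms: x_0 = 2,  x_1 = 12,  x_2 = 6,  x_3 = 4,  x_4 = 8,  x_5 = 0,  x_6 = 2.
The sequence repeats with period 6.

6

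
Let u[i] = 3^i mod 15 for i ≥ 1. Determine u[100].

We have u[1] = 3; u[2] = 9; u[3] = 12; u[4] = 6; u[5] = 3.
Since u[5] = u[1] = 3, the sequence is periodic with period 4.
So u[100] = u[1 + ((100-1) mod 4)] = u[4] = 6.

6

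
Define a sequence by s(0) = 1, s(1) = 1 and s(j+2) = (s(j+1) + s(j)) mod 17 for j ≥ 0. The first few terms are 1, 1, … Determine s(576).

s(0) = 1,  s(1) = 1,  s(2) = 2,  s(3) = 3,  s(4) = 5,  s(5) = 8,  s(6) = 13,  s(7) = 4,  s(8) = 0,  s(9) = 4,  s(10) = 4,  s(11) = 8,  s(12) = 12,  s(13) = 3,  s(14) = 15,  s(15) = 1,  s(16) = 16,  s(17) = 0,  s(18) = 16,  s(19) = 16,  s(20) = 15,  s(21) = 14,  s(22) = 12,  s(23) = 9,  s(24) = 4,  s(25) = 13,  s(26) = 0,  s(27) = 13,  s(28) = 13,  s(29) = 9,  s(30) = 5,  s(31) = 14,  s(32) = 2,  s(33) = 16,  s(34) = 1,  s(35) = 0,  s(36) = 1,  s(37) = 1.
Since (s(36), s(37)) = (s(0), s(1)) = (1, 1) (two consecutive terms determine the rest), the sequence is periodic with period 36.
So s(576) = s(0 + ((576-0) mod 36)) = s(0) = 1.

1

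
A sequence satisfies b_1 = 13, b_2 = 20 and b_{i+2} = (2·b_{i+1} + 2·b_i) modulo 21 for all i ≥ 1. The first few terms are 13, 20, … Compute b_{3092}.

2

Listing terms: b_1 = 13,  b_2 = 20,  b_3 = 3,  b_4 = 4,  b_5 = 14,  b_6 = 15,  b_7 = 16,  b_8 = 20,  b_9 = 9,  b_{10} = 16,  b_{11} = 8,  b_{12} = 6,  b_{13} = 7,  b_{14} = 5,  b_{15} = 3,  b_{16} = 16,  b_{17} = 17,  b_{18} = 3,  b_{19} = 19,  b_{20} = 2,  b_{21} = 0,  b_{22} = 4,  b_{23} = 8,  b_{24} = 3,  b_{25} = 1,  b_{26} = 8,  b_{27} = 18,  b_{28} = 10,  b_{29} = 14,  b_{30} = 6,  b_{31} = 19,  b_{32} = 8,  b_{33} = 12,  b_{34} = 19,  b_{35} = 20,  b_{36} = 15,  b_{37} = 7,  b_{38} = 2,  b_{39} = 18,  b_{40} = 19,  b_{41} = 11,  b_{42} = 18,  b_{43} = 16,  b_{44} = 5,  b_{45} = 0,  b_{46} = 10,  b_{47} = 20,  b_{48} = 18,  b_{49} = 13,  b_{50} = 20.
The sequence repeats with period 48.
(3092 - 1) mod 48 = 19, so b_{3092} = b_{20} = 2.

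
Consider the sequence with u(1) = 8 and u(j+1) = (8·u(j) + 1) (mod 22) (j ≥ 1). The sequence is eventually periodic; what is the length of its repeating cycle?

10

Computing terms: u(1) = 8; u(2) = 21; u(3) = 15; u(4) = 11; u(5) = 1; u(6) = 9; u(7) = 7; u(8) = 13; u(9) = 17; u(10) = 5; u(11) = 19; u(12) = 21.
Since u(12) = u(2) = 21, the sequence is eventually periodic: after a pre-period of length 1 it cycles with period 10.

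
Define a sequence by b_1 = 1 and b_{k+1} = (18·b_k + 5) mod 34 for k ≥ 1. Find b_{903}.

We have b_1 = 1,  b_2 = 23,  b_3 = 11,  b_4 = 33,  b_5 = 21,  b_6 = 9,  b_7 = 31,  b_8 = 19,  b_9 = 7,  b_{10} = 29,  b_{11} = 17,  b_{12} = 5,  b_{13} = 27,  b_{14} = 15,  b_{15} = 3,  b_{16} = 25,  b_{17} = 13,  b_{18} = 1.
The sequence repeats with period 17.
So b_{903} = b_{1 + ((903-1) mod 17)} = b_2 = 23.

23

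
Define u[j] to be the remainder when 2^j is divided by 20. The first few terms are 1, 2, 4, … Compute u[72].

16

Listing terms: u[0] = 1,  u[1] = 2,  u[2] = 4,  u[3] = 8,  u[4] = 16,  u[5] = 12,  u[6] = 4.
Since u[6] = u[2] = 4, the sequence is eventually periodic: after a pre-period of length 2 it cycles with period 4.
For j ≥ 2, u[j] depends only on (j - 2) mod 4. (72 - 2) mod 4 = 2, so u[72] = u[4] = 16.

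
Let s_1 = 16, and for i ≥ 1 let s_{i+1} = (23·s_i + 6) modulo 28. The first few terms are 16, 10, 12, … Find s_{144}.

s_1 = 16,  s_2 = 10,  s_3 = 12,  s_4 = 2,  s_5 = 24,  s_6 = 26,  s_7 = 16.
Since s_7 = s_1 = 16, the sequence is periodic with period 6.
(144 - 1) mod 6 = 5, so s_{144} = s_6 = 26.

26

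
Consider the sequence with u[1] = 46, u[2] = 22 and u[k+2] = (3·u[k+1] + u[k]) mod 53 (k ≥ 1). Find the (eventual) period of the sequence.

26

We have u[1] = 46; u[2] = 22; u[3] = 6; u[4] = 40; u[5] = 20; u[6] = 47; u[7] = 2; u[8] = 0; u[9] = 2; u[10] = 6; u[11] = 20; u[12] = 13; u[13] = 6; u[14] = 31; u[15] = 46; u[16] = 10; u[17] = 23; u[18] = 26; u[19] = 48; u[20] = 11; u[21] = 28; u[22] = 42; u[23] = 48; u[24] = 27; u[25] = 23; u[26] = 43; u[27] = 46; u[28] = 22.
The sequence repeats with period 26.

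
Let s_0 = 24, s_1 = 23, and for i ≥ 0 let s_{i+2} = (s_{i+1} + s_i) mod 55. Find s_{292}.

3

s_0 = 24, s_1 = 23, s_2 = 47, s_3 = 15, s_4 = 7, s_5 = 22, s_6 = 29, s_7 = 51, s_8 = 25, s_9 = 21, s_{10} = 46, s_{11} = 12, s_{12} = 3, s_{13} = 15, s_{14} = 18, s_{15} = 33, s_{16} = 51, s_{17} = 29, s_{18} = 25, s_{19} = 54, s_{20} = 24, s_{21} = 23.
Since (s_{20}, s_{21}) = (s_0, s_1) = (24, 23) (two consecutive terms determine the rest), the sequence is periodic with period 20.
(292 - 0) mod 20 = 12, so s_{292} = s_{12} = 3.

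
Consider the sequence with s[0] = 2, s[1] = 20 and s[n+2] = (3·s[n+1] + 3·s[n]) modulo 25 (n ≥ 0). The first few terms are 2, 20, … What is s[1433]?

5

We have s[0] = 2; s[1] = 20; s[2] = 16; s[3] = 8; s[4] = 22; s[5] = 15; s[6] = 11; s[7] = 3; s[8] = 17; s[9] = 10; s[10] = 6; s[11] = 23; s[12] = 12; s[13] = 5; s[14] = 1; s[15] = 18; s[16] = 7; s[17] = 0; s[18] = 21; s[19] = 13; s[20] = 2; s[21] = 20.
Since (s[20], s[21]) = (s[0], s[1]) = (2, 20) (two consecutive terms determine the rest), the sequence is periodic with period 20.
(1433 - 0) mod 20 = 13, so s[1433] = s[13] = 5.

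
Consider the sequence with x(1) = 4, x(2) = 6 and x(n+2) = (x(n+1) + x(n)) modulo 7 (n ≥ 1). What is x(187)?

Computing terms: x(1) = 4; x(2) = 6; x(3) = 3; x(4) = 2; x(5) = 5; x(6) = 0; x(7) = 5; x(8) = 5; x(9) = 3; x(10) = 1; x(11) = 4; x(12) = 5; x(13) = 2; x(14) = 0; x(15) = 2; x(16) = 2; x(17) = 4; x(18) = 6.
The sequence repeats with period 16.
(187 - 1) mod 16 = 10, so x(187) = x(11) = 4.

4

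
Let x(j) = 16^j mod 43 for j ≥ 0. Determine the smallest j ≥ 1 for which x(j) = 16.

1

Listing terms: x(0) = 1, x(1) = 16, x(2) = 41, x(3) = 11, x(4) = 4, x(5) = 21, x(6) = 35, x(7) = 1.
The sequence repeats with period 7.
The value 16 first appears (with j ≥ 1) at x(1).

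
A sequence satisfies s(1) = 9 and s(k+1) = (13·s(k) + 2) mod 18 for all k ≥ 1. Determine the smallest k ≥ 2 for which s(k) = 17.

5

We have s(1) = 9, s(2) = 11, s(3) = 1, s(4) = 15, s(5) = 17, s(6) = 7, s(7) = 3, s(8) = 5, s(9) = 13, s(10) = 9.
Since s(10) = s(1) = 9, the sequence is periodic with period 9.
The value 17 first appears (with k ≥ 2) at s(5).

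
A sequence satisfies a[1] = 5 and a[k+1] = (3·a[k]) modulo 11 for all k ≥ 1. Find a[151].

Listing terms: a[1] = 5; a[2] = 4; a[3] = 1; a[4] = 3; a[5] = 9; a[6] = 5.
The sequence repeats with period 5.
So a[151] = a[1 + ((151-1) mod 5)] = a[1] = 5.

5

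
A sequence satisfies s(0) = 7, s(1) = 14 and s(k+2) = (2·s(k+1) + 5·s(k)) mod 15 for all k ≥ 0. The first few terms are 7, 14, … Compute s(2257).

14

Computing terms: s(0) = 7, s(1) = 14, s(2) = 3, s(3) = 1, s(4) = 2, s(5) = 9, s(6) = 13, s(7) = 11, s(8) = 12, s(9) = 4, s(10) = 8, s(11) = 6, s(12) = 7, s(13) = 14.
Since (s(12), s(13)) = (s(0), s(1)) = (7, 14) (two consecutive terms determine the rest), the sequence is periodic with period 12.
(2257 - 0) mod 12 = 1, so s(2257) = s(1) = 14.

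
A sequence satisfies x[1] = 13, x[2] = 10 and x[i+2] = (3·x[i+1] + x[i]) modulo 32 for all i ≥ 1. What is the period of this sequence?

Computing terms: x[1] = 13, x[2] = 10, x[3] = 11, x[4] = 11, x[5] = 12, x[6] = 15, x[7] = 25, x[8] = 26, x[9] = 7, x[10] = 15, x[11] = 20, x[12] = 11, x[13] = 21, x[14] = 10, x[15] = 19, x[16] = 3, x[17] = 28, x[18] = 23, x[19] = 1, x[20] = 26, x[21] = 15, x[22] = 7, x[23] = 4, x[24] = 19, x[25] = 29, x[26] = 10, x[27] = 27, x[28] = 27, x[29] = 12, x[30] = 31, x[31] = 9, x[32] = 26, x[33] = 23, x[34] = 31, x[35] = 20, x[36] = 27, x[37] = 5, x[38] = 10, x[39] = 3, x[40] = 19, x[41] = 28, x[42] = 7, x[43] = 17, x[44] = 26, x[45] = 31, x[46] = 23, x[47] = 4, x[48] = 3, x[49] = 13, x[50] = 10.
Since (x[49], x[50]) = (x[1], x[2]) = (13, 10) (two consecutive terms determine the rest), the sequence is periodic with period 48.

48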